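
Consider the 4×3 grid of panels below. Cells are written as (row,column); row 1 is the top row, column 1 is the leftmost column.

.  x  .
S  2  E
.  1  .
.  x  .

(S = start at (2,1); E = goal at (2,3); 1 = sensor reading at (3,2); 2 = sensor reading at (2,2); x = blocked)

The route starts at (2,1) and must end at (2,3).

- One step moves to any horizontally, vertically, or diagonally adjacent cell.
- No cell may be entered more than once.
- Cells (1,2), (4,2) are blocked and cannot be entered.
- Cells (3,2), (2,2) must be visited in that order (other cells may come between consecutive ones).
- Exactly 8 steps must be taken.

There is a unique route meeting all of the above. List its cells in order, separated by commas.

The waypoints must appear in the order (3,2), (2,2), with no cell reused.
Route from (2,1): 2× down (reaching (4,1)), up-right to (3,2), down-right to (4,3), up to (3,3), up-left to (2,2), up-right to (1,3), down to (2,3) — 8 moves in all.
Check: order respected (1 at step 3, 2 at step 6); 8 moves as required.

(2,1), (3,1), (4,1), (3,2), (4,3), (3,3), (2,2), (1,3), (2,3)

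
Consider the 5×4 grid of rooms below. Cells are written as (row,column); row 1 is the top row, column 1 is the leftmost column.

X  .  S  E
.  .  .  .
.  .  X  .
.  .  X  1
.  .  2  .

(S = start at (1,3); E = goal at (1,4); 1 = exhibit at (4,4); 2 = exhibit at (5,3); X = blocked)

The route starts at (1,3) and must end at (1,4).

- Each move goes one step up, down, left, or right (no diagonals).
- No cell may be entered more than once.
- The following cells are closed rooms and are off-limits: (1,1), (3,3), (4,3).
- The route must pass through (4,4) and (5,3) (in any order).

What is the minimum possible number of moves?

11

Any route passes through (4,4) and (5,3) in some order between (1,3) and (1,4). Summing Manhattan distances along each leg and taking the cheapest ordering ((1,3) → (5,3) → (4,4) → (1,4)) gives a lower bound of 4 + 2 + 3 = 9 moves.
That bound ignores the blocked cells. Measuring each leg by the fewest moves that actually steer around them ((1,3)→(4,4): 4; (4,4)→(5,3): 2; (5,3)→(1,4): 5) raises the lower bound to 11.
A route of 11 moves exists: (1,3) → (2,3) → (2,2) → (3,2) → (4,2) → (5,2) → (5,3) → (5,4) → (4,4) → (3,4) → (2,4) → (1,4).
Since 11 matches that lower bound, it is optimal.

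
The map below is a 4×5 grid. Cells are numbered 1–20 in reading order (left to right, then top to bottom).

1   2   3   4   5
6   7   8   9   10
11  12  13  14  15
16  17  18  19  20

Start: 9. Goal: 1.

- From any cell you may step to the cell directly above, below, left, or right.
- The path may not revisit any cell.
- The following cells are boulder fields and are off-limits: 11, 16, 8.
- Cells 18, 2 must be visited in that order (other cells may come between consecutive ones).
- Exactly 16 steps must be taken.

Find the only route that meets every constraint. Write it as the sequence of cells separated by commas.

The waypoints must appear in the order 18, 2, with no cell reused.
Route from 9: down 1 to 14, left 2 to 12, down 1 to 17, right 3 to 20, up 3 to 5, left 3 to 2, down 1 to 7, left 1 to 6, up 1 to 1 — 16 moves in all.
Check: order respected (18 at step 5, 2 at step 13); 16 moves as required.

9, 14, 13, 12, 17, 18, 19, 20, 15, 10, 5, 4, 3, 2, 7, 6, 1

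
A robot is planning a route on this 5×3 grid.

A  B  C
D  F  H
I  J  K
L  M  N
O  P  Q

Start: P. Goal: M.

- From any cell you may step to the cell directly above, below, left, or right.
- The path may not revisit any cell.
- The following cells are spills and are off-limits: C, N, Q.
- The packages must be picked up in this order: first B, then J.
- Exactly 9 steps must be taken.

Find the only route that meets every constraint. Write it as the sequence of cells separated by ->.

The waypoints must appear in the order B, J, with no cell reused.
Route from P: left 1 to O, up 4 to A, right 1 to B, down 3 to M — 9 moves in all.
Check: order respected (B at step 6, J at step 8); 9 moves as required.

P -> O -> L -> I -> D -> A -> B -> F -> J -> M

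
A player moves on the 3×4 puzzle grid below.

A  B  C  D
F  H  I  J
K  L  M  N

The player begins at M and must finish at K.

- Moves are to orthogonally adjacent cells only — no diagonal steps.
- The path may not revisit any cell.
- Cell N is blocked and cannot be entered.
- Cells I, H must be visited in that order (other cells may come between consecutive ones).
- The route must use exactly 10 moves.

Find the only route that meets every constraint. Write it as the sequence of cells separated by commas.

M, I, J, D, C, B, A, F, H, L, K

The waypoints must appear in the order I, H, with no cell reused.
Route from M: up 1 to I, right 1 to J, up 1 to D, left 3 to A, down 1 to F, right 1 to H, down 1 to L, left 1 to K — 10 moves in all.
Check: order respected (I at step 1, H at step 8); 10 moves as required.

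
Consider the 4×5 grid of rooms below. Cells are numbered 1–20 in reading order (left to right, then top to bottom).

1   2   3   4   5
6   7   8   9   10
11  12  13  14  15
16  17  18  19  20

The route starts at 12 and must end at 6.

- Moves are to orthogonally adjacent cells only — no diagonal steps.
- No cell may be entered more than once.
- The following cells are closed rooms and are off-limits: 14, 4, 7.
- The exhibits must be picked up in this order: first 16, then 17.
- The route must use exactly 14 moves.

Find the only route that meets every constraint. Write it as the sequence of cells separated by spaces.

The waypoints must appear in the order 16, 17, with no cell reused.
Route from 12: left 1 to 11, down 1 to 16, right 4 to 20, up 2 to 10, left 2 to 8, up 1 to 3, left 2 to 1, down 1 to 6 — 14 moves in all.
Check: order respected (16 at step 2, 17 at step 3); 14 moves as required.

12 11 16 17 18 19 20 15 10 9 8 3 2 1 6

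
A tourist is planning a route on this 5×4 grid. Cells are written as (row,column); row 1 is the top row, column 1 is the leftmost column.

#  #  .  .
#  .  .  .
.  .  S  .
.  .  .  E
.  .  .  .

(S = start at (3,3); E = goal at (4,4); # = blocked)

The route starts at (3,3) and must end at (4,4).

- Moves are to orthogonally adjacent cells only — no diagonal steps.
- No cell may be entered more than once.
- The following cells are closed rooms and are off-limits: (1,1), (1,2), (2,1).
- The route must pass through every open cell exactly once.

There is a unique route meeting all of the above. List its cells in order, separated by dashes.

Need to visit all 17 open cells exactly once, starting at (3,3) and ending at (4,4).
Cell (1,3) has only two open neighbours ((2,3) and (1,4)), so the path must pass straight through it: one of those is the cell it's entered from and the other is where it exits.
Route from (3,3): right to (3,4), 2× up (reaching (1,4)), left to (1,3), down to (2,3), left to (2,2), down to (3,2), left to (3,1), 2× down (reaching (5,1)), right to (5,2), up to (4,2), right to (4,3), down to (5,3), right to (5,4), up to (4,4) — 16 moves in all.
Check: all 17 open cells covered.

(3,3) - (3,4) - (2,4) - (1,4) - (1,3) - (2,3) - (2,2) - (3,2) - (3,1) - (4,1) - (5,1) - (5,2) - (4,2) - (4,3) - (5,3) - (5,4) - (4,4)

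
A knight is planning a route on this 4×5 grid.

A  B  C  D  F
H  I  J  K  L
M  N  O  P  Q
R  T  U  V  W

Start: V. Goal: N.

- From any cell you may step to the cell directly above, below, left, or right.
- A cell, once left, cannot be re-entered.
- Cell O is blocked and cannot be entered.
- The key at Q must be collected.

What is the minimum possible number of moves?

7

Any route passes through Q somewhere between V and N. Summing Manhattan distances along the two legs (V → Q → N) gives a lower bound of 2 + 3 = 5 moves.
That bound ignores the blocked cells. Measuring each leg by the fewest moves that actually steer around them (V→Q: 2; Q→N: 5) raises the lower bound to 7.
A route of 7 moves exists: V → P → Q → L → K → J → I → N.
Since 7 matches that lower bound, it is optimal.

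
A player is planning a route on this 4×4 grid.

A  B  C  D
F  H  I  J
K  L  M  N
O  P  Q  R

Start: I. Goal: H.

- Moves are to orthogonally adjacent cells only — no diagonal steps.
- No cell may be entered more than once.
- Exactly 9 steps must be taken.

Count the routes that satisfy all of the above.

Need simple routes of exactly 9 moves from I to H (Manhattan distance 1, so 4 moves are spent on a detour and 4 undoing it).
Branch systematically from the start, pruning whenever the remaining move budget drops below the Manhattan distance to H or differs from it in parity. Grouping the completions by first move — via C: 5; via M: 8; via J: 10 (no valid completion starts via H) — and summing: 5 + 8 + 10 = 23.
That gives 23 routes.

23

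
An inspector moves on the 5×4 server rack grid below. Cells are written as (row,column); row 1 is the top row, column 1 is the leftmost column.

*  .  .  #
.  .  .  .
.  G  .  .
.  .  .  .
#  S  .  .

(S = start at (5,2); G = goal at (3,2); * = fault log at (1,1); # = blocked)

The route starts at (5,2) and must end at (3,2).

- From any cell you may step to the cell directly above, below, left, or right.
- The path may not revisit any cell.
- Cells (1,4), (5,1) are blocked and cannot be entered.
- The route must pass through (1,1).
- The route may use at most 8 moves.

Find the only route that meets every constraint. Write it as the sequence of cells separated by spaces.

The budget equals the shortest possible length, so every move has to be on a shortest route through the required cells.
Route from (5,2): up 1 to (4,2), left 1 to (4,1), up 3 to (1,1), right 1 to (1,2), down 2 to (3,2) — 8 moves in all.
Check: all required cells visited; 8 ≤ 8 moves.

(5,2) (4,2) (4,1) (3,1) (2,1) (1,1) (1,2) (2,2) (3,2)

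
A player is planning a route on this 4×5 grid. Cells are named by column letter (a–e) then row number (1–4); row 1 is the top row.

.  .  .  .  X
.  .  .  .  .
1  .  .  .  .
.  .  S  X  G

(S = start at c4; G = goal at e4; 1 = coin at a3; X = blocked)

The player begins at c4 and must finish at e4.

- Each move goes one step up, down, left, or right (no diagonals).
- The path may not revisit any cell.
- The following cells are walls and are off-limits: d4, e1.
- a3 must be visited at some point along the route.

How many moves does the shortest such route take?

8

Any route passes through a3 somewhere between c4 and e4. Summing Manhattan distances along the two legs (c4 → a3 → e4) gives a lower bound of 3 + 5 = 8 moves.
A route of 8 moves achieves this: c4 → b4 → a4 → a3 → b3 → c3 → d3 → e3 → e4.
Since 8 matches the lower bound, it is optimal.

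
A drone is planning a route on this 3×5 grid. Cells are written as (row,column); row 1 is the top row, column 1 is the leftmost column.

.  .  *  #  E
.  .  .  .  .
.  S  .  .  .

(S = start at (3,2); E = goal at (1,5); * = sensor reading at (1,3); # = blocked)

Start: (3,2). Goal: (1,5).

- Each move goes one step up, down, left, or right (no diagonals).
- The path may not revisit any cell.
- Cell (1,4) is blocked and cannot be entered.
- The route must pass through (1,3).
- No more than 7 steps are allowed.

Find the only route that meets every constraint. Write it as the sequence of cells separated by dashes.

The 7-move cap with required stops at (1,3) leaves no slack for detours.
Route from (3,2): 2× up (reaching (1,2)), right to (1,3), down to (2,3), 2× right (reaching (2,5)), up to (1,5) — 7 moves in all.
Check: all required cells visited; 7 ≤ 7 moves.

(3,2) - (2,2) - (1,2) - (1,3) - (2,3) - (2,4) - (2,5) - (1,5)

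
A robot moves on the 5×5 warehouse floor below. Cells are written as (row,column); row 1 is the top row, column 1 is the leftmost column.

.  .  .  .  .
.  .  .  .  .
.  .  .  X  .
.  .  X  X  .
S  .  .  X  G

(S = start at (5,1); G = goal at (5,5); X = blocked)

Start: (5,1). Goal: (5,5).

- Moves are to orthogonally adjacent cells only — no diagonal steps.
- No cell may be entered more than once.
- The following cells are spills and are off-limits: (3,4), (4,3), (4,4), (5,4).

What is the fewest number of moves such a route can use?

10

The Manhattan distance from (5,1) to (5,5) is |5−5| + |1−5| = 4, so at least 4 moves are needed.
That bound ignores the blocked cells. Measuring each leg by the fewest moves that actually steer around them ((5,1)→(5,5): 10) raises the lower bound to 10.
A route of 10 moves exists: (5,1) → (4,1) → (3,1) → (2,1) → (2,2) → (2,3) → (2,4) → (2,5) → (3,5) → (4,5) → (5,5).
Since 10 matches that lower bound, it is optimal.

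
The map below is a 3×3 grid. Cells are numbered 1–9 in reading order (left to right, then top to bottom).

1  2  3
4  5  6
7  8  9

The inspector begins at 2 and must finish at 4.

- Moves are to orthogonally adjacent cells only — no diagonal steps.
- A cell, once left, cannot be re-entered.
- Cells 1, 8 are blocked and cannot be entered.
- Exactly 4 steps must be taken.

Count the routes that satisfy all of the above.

1

Need simple routes of exactly 4 moves from 2 to 4 (Manhattan distance 2, so 1 moves are spent on a detour and 1 undoing it).
Enumerating: 2 3 6 5 4.
That gives 1 route.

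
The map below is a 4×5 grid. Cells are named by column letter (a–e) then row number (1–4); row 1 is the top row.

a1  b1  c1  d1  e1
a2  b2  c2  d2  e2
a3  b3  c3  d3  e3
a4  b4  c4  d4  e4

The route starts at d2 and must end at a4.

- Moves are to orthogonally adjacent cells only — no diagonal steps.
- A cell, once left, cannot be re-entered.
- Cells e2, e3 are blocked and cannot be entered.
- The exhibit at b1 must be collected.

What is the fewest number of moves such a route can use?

Any route passes through b1 somewhere between d2 and a4. Summing Manhattan distances along the two legs (d2 → b1 → a4) gives a lower bound of 3 + 4 = 7 moves.
A route of 7 moves achieves this: d2 → d1 → c1 → b1 → b2 → b3 → b4 → a4.
Since 7 matches the lower bound, it is optimal.

7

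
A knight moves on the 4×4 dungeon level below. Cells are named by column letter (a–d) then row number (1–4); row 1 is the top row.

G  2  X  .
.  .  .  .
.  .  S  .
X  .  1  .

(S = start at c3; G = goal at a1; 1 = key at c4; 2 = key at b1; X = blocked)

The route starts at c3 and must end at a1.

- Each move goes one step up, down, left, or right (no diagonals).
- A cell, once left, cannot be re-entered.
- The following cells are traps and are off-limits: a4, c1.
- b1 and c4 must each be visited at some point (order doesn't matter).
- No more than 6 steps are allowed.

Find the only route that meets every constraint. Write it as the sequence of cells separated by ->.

c3 -> c4 -> b4 -> b3 -> b2 -> b1 -> a1

Any route must reach b1 and c4 and still end at a1 within 6 moves, so the order of the required stops is forced.
Route from c3: down to c4, left to b4, 3× up (reaching b1), left to a1 — 6 moves in all.
Check: all required cells visited; 6 ≤ 6 moves.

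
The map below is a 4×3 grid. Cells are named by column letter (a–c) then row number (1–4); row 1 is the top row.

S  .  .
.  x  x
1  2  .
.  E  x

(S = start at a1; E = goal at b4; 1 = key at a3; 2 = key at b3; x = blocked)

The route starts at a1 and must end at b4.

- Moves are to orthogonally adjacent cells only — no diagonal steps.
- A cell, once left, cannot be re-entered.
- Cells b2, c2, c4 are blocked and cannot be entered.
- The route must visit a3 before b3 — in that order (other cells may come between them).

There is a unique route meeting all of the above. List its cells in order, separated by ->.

The waypoints must appear in the order a3, b3, with no cell reused.
Route from a1: down 2 to a3, right 1 to b3, down 1 to b4 — 4 moves in all.
Check: order respected (1 at step 2, 2 at step 3).

a1 -> a2 -> a3 -> b3 -> b4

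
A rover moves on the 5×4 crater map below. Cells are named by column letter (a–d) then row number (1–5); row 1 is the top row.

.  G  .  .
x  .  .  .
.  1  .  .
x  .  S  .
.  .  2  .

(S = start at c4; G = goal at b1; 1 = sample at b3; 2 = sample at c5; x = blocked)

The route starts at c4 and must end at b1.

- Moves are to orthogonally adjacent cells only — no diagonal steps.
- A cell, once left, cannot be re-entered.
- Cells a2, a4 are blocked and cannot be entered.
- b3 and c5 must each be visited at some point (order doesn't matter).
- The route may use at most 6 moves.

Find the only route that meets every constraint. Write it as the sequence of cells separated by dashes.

The 6-move cap with required stops at b3, c5 leaves no slack for detours.
Route from c4: down 1 to c5, left 1 to b5, up 4 to b1 — 6 moves in all.
Check: all required cells visited; 6 ≤ 6 moves.

c4 - c5 - b5 - b4 - b3 - b2 - b1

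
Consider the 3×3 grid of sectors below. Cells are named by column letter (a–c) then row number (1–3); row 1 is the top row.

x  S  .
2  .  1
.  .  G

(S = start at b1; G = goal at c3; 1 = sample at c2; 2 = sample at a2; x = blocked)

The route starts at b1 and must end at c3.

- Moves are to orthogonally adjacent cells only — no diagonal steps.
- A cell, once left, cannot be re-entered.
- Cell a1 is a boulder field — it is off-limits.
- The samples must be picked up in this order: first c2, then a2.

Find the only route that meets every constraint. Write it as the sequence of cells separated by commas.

The waypoints must appear in the order c2, a2, with no cell reused.
Route from b1: right 1 to c1, down 1 to c2, left 2 to a2, down 1 to a3, right 2 to c3 — 7 moves in all.
Check: order respected (1 at step 2, 2 at step 4).

b1, c1, c2, b2, a2, a3, b3, c3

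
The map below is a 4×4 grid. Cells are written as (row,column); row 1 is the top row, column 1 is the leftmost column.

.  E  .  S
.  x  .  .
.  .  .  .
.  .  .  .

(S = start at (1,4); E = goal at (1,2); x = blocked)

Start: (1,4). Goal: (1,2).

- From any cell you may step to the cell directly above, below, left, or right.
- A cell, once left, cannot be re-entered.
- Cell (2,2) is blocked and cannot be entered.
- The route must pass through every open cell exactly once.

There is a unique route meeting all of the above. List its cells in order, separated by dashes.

(1,4) - (1,3) - (2,3) - (2,4) - (3,4) - (4,4) - (4,3) - (3,3) - (3,2) - (4,2) - (4,1) - (3,1) - (2,1) - (1,1) - (1,2)

Need to visit all 15 open cells exactly once, starting at (1,4) and ending at (1,2).
Cell (4,4) has only two open neighbours ((3,4) and (4,3)), so the path must pass straight through it: one of those is the cell it's entered from and the other is where it exits.
Route from (1,4): left to (1,3), down to (2,3), right to (2,4), 2× down (reaching (4,4)), left to (4,3), up to (3,3), left to (3,2), down to (4,2), left to (4,1), 3× up (reaching (1,1)), right to (1,2) — 14 moves in all.
Check: all 15 open cells covered.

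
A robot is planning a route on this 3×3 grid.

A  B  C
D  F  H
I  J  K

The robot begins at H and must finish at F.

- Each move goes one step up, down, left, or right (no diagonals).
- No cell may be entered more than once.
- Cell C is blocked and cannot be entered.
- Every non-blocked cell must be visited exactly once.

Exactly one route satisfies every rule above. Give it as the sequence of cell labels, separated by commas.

Need to visit all 8 open cells exactly once, starting at H and ending at F.
Cell I has only two open neighbours (D and J), so the path must pass straight through it: one of those is the cell it's entered from and the other is where it exits.
Route from H: down 1 to K, left 2 to I, up 2 to A, right 1 to B, down 1 to F — 7 moves in all.
Check: all 8 open cells covered.

H, K, J, I, D, A, B, F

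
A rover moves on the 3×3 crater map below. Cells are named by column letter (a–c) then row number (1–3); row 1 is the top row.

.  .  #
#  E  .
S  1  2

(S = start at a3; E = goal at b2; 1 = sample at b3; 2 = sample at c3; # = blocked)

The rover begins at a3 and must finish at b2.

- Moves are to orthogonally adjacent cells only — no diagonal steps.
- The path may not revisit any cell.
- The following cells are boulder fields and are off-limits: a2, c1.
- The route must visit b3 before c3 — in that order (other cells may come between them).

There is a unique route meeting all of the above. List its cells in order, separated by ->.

a3 -> b3 -> c3 -> c2 -> b2

The waypoints must appear in the order b3, c3, with no cell reused.
Route from a3: 2× right (reaching c3), up to c2, left to b2 — 4 moves in all.
Check: order respected (1 at step 1, 2 at step 2).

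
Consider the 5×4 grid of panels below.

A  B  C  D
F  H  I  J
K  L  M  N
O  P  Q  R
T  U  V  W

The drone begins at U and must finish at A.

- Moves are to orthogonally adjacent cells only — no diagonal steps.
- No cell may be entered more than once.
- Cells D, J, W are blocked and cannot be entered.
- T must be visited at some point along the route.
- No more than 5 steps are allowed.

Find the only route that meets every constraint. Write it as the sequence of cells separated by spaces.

U T O K F A

The 5-move cap with required stops at T leaves no slack for detours.
Route from U: left to T, 4× up (reaching A) — 5 moves in all.
Check: all required cells visited; 5 ≤ 5 moves.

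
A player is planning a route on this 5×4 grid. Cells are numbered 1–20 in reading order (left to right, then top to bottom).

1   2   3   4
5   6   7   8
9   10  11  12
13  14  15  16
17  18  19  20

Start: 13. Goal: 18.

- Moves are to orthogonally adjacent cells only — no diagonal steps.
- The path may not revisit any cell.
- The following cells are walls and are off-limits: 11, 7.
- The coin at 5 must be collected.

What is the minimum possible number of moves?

6

Any route passes through 5 somewhere between 13 and 18. Summing Manhattan distances along the two legs (13 → 5 → 18) gives a lower bound of 2 + 4 = 6 moves.
A route of 6 moves achieves this: 13 → 9 → 5 → 6 → 10 → 14 → 18.
Since 6 matches the lower bound, it is optimal.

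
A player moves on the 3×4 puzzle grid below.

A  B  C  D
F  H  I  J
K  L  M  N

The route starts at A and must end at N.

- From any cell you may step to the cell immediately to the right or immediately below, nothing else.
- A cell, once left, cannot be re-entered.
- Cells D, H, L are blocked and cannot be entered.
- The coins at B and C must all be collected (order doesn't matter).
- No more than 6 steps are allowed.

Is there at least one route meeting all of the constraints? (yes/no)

yes

One route that works: A → B → C → I → M → N.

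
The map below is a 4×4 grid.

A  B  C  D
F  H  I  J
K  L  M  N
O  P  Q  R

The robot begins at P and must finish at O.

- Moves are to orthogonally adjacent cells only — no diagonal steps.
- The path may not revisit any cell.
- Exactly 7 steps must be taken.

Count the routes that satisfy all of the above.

Need simple routes of exactly 7 moves from P to O (Manhattan distance 1, so 3 moves are spent on a detour and 3 undoing it).
Enumerating: P L H B A F K O | P L M I H F K O | P Q M I H L K O | P Q M I H F K O | P Q M L H F K O | P Q R N M L K O.
That gives 6 routes.

6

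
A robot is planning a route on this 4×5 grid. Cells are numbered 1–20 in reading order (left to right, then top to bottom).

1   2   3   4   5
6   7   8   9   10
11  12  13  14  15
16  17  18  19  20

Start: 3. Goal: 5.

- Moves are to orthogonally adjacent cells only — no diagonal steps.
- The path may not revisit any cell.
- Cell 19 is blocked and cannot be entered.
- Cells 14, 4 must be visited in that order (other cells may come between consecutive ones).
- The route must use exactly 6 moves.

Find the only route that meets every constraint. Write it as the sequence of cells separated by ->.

The waypoints must appear in the order 14, 4, with no cell reused.
Route from 3: down 2 to 13, right 1 to 14, up 2 to 4, right 1 to 5 — 6 moves in all.
Check: order respected (14 at step 3, 4 at step 5); 6 moves as required.

3 -> 8 -> 13 -> 14 -> 9 -> 4 -> 5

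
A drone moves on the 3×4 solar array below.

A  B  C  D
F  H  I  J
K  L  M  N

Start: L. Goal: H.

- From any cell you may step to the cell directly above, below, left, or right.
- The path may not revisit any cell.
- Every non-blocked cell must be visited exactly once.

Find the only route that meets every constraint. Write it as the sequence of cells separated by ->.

Need to visit all 12 open cells exactly once, starting at L and ending at H.
Cell D has only two open neighbours (J and C), so the path must pass straight through it: one of those is the cell it's entered from and the other is where it exits.
Route from L: left to K, 2× up (reaching A), 3× right (reaching D), 2× down (reaching N), left to M, up to I, left to H — 11 moves in all.
Check: all 12 open cells covered.

L -> K -> F -> A -> B -> C -> D -> J -> N -> M -> I -> H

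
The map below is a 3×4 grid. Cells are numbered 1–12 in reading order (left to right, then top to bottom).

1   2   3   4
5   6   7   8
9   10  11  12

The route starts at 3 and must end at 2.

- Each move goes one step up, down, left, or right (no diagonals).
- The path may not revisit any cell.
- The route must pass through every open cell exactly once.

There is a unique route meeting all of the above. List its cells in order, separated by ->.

3 -> 4 -> 8 -> 12 -> 11 -> 7 -> 6 -> 10 -> 9 -> 5 -> 1 -> 2

Need to visit all 12 open cells exactly once, starting at 3 and ending at 2.
Cell 1 has only two open neighbours (5 and 2), so the path must pass straight through it: one of those is the cell it's entered from and the other is where it exits.
Route from 3: right 1 to 4, down 2 to 12, left 1 to 11, up 1 to 7, left 1 to 6, down 1 to 10, left 1 to 9, up 2 to 1, right 1 to 2 — 11 moves in all.
Check: all 12 open cells covered.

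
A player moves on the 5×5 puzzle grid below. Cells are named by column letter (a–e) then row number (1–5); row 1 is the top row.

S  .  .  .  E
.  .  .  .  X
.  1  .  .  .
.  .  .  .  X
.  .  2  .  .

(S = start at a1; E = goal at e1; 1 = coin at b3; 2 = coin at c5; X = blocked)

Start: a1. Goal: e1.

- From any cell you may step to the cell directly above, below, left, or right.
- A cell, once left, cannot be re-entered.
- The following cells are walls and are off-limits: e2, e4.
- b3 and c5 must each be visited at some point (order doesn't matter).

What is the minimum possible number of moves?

12

Any route passes through b3 and c5 in some order between a1 and e1. Summing Manhattan distances along each leg and taking the cheapest ordering (a1 → b3 → c5 → e1) gives a lower bound of 3 + 3 + 6 = 12 moves.
A route of 12 moves achieves this: a1 → a2 → a3 → b3 → b4 → b5 → c5 → c4 → c3 → c2 → c1 → d1 → e1.
Since 12 matches the lower bound, it is optimal.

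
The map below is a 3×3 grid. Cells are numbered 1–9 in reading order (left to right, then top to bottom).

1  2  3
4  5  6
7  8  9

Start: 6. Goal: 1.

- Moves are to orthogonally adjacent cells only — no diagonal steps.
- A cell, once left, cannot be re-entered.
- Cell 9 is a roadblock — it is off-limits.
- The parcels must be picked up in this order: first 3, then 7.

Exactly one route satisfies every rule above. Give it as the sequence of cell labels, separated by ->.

6 -> 3 -> 2 -> 5 -> 8 -> 7 -> 4 -> 1

The waypoints must appear in the order 3, 7, with no cell reused.
Route from 6: up to 3, left to 2, 2× down (reaching 8), left to 7, 2× up (reaching 1) — 7 moves in all.
Check: order respected (3 at step 1, 7 at step 5).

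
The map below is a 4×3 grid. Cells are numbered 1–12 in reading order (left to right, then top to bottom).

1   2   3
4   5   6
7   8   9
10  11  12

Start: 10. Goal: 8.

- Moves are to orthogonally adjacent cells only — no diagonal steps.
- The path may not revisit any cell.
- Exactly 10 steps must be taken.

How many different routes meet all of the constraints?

Need simple routes of exactly 10 moves from 10 to 8 (Manhattan distance 2, so 4 moves are spent on a detour and 4 undoing it).
Enumerating: 10 7 4 1 2 5 6 9 12 11 8 | 10 7 4 1 2 3 6 9 12 11 8 | 10 7 4 5 2 3 6 9 12 11 8 | 10 11 12 9 6 3 2 5 4 7 8 | 10 11 12 9 6 3 2 1 4 7 8 | 10 11 12 9 6 3 2 1 4 5 8 | 10 11 12 9 6 5 2 1 4 7 8.
That gives 7 routes.

7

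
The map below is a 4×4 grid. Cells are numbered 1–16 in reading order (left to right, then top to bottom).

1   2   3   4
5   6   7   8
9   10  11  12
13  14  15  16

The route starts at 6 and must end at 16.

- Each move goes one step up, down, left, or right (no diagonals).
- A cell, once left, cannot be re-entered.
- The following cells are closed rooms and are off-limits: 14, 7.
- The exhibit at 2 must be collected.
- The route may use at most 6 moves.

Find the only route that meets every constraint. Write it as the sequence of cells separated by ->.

6 -> 2 -> 3 -> 4 -> 8 -> 12 -> 16

The budget equals the shortest possible length, so every move has to be on a shortest route through the required cells.
Route from 6: up 1 to 2, right 2 to 4, down 3 to 16 — 6 moves in all.
Check: all required cells visited; 6 ≤ 6 moves.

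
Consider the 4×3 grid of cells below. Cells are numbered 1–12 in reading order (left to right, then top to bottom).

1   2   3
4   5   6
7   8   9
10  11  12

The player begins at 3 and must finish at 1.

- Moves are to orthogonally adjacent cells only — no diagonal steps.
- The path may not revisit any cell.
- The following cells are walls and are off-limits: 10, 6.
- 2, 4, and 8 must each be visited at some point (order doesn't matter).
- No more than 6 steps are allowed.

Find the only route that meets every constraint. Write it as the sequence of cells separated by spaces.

The 6-move cap with required stops at 2, 4, 8 leaves no slack for detours.
Route from 3: left to 2, 2× down (reaching 8), left to 7, 2× up (reaching 1) — 6 moves in all.
Check: all required cells visited; 6 ≤ 6 moves.

3 2 5 8 7 4 1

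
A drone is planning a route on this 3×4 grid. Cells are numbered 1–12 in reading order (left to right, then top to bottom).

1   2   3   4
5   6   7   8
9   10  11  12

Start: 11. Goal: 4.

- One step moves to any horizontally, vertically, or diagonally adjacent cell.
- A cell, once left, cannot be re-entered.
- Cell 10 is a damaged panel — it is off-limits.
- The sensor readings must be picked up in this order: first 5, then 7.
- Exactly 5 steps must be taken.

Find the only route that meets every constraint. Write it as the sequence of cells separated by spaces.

11 6 5 2 7 4

The waypoints must appear in the order 5, 7, with no cell reused.
Route from 11: up-left 1 to 6, left 1 to 5, up-right 1 to 2, down-right 1 to 7, up-right 1 to 4 — 5 moves in all.
Check: order respected (5 at step 2, 7 at step 4); 5 moves as required.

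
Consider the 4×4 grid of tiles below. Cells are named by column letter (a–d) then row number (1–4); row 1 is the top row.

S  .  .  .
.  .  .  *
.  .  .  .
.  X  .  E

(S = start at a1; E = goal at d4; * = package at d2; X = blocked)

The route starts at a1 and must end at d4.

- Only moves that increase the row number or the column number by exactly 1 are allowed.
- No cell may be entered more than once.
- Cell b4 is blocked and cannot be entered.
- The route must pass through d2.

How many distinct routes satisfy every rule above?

A right/down-only route from a1 to d4 makes exactly 3 down-moves and 3 right-moves in some order.
With no other constraints that would be C(6,3) = 20 routes.
Split at d2 and multiply the segment counts (each segment already excludes blocked cells): a1→d2: 4; d2→d4: 1; product = 4.
That gives 4 routes.

4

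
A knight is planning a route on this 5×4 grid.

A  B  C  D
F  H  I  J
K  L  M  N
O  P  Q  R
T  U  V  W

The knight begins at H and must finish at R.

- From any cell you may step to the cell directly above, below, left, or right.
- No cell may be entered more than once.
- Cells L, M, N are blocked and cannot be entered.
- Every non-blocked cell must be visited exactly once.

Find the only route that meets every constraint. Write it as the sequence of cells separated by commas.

H, I, J, D, C, B, A, F, K, O, T, U, P, Q, V, W, R

Need to visit all 17 open cells exactly once, starting at H and ending at R.
Cell D has only two open neighbours (J and C), so the path must pass straight through it: one of those is the cell it's entered from and the other is where it exits.
Route from H: 2× right (reaching J), up to D, 3× left (reaching A), 4× down (reaching T), right to U, up to P, right to Q, down to V, right to W, up to R — 16 moves in all.
Check: all 17 open cells covered.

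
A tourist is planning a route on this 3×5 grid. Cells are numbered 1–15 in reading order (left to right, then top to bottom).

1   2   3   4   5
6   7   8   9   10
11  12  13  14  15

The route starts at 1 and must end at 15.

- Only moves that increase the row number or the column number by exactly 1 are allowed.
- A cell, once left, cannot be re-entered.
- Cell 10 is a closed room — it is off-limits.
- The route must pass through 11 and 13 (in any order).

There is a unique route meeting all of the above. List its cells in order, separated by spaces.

Moves only go right or down, so the column and row indices never decrease.
Route from 1: down 2 to 11, right 4 to 15 — 6 moves in all.
Check: all required cells visited.

1 6 11 12 13 14 15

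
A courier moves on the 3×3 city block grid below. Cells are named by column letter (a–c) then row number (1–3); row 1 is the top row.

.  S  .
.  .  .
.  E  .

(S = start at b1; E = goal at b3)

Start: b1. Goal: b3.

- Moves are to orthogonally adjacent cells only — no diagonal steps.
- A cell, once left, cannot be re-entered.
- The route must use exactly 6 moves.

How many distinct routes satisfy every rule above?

2

Need simple routes of exactly 6 moves from b1 to b3 (Manhattan distance 2, so 2 moves are spent on a detour and 2 undoing it).
Enumerating: b1 a1 a2 b2 c2 c3 b3 | b1 c1 c2 b2 a2 a3 b3.
That gives 2 routes.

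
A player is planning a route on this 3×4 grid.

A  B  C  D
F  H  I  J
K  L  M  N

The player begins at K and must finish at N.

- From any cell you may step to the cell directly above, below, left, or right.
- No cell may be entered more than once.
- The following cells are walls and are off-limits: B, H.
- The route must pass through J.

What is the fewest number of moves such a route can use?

5

Any route passes through J somewhere between K and N. Summing Manhattan distances along the two legs (K → J → N) gives a lower bound of 4 + 1 = 5 moves.
A route of 5 moves achieves this: K → L → M → I → J → N.
Since 5 matches the lower bound, it is optimal.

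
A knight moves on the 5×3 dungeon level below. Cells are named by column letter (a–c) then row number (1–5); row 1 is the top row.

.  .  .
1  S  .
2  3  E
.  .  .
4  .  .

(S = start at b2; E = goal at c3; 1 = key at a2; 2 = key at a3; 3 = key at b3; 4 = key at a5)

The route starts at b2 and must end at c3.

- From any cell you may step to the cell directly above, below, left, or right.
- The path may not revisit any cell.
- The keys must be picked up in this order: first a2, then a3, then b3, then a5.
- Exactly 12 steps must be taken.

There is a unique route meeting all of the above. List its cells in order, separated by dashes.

The waypoints must appear in the order a2, a3, b3, a5, with no cell reused.
Route from b2: up to b1, left to a1, 2× down (reaching a3), right to b3, down to b4, left to a4, down to a5, 2× right (reaching c5), 2× up (reaching c3) — 12 moves in all.
Check: order respected (1 at step 3, 2 at step 4, 3 at step 5, 4 at step 8); 12 moves as required.

b2 - b1 - a1 - a2 - a3 - b3 - b4 - a4 - a5 - b5 - c5 - c4 - c3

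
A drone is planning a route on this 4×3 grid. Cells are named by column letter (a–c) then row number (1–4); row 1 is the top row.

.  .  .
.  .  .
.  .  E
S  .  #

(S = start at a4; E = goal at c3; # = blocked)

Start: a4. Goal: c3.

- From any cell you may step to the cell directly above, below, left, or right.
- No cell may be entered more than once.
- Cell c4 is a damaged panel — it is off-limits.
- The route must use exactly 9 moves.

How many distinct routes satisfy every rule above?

Need simple routes of exactly 9 moves from a4 to c3 (Manhattan distance 3, so 3 moves are spent on a detour and 3 undoing it).
Enumerating: a4 a3 a2 a1 b1 c1 c2 b2 b3 c3 | a4 a3 b3 b2 a2 a1 b1 c1 c2 c3 | a4 b4 b3 b2 a2 a1 b1 c1 c2 c3 | a4 b4 b3 a3 a2 a1 b1 b2 c2 c3 | a4 b4 b3 a3 a2 a1 b1 c1 c2 c3 | a4 b4 b3 a3 a2 b2 b1 c1 c2 c3.
That gives 6 routes.

6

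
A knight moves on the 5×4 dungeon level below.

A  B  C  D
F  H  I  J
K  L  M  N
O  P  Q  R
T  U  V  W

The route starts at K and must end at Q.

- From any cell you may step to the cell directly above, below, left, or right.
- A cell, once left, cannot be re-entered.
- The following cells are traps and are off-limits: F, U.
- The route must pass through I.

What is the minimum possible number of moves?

Any route passes through I somewhere between K and Q. Summing Manhattan distances along the two legs (K → I → Q) gives a lower bound of 3 + 2 = 5 moves.
A route of 5 moves achieves this: K → L → H → I → M → Q.
Since 5 matches the lower bound, it is optimal.

5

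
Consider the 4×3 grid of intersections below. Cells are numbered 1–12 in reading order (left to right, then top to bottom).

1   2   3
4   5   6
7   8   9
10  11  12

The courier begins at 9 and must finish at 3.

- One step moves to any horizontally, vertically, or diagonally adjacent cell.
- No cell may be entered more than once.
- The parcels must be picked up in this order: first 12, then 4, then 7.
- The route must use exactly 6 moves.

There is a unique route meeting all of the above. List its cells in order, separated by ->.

The waypoints must appear in the order 12, 4, 7, with no cell reused.
Route from 9: down to 12, 2× up-left (reaching 4), down to 7, 2× up-right (reaching 3) — 6 moves in all.
Check: order respected (12 at step 1, 4 at step 3, 7 at step 4); 6 moves as required.

9 -> 12 -> 8 -> 4 -> 7 -> 5 -> 3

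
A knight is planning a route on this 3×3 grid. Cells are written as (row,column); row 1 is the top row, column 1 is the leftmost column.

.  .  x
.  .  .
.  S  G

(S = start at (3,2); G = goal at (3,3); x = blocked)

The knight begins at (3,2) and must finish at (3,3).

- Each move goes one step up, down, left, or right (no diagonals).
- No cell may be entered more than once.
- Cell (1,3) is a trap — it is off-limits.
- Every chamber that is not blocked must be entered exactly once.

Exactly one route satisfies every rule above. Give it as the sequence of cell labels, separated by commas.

Need to visit all 8 open cells exactly once, starting at (3,2) and ending at (3,3).
Cell (1,2) has only two open neighbours ((2,2) and (1,1)), so the path must pass straight through it: one of those is the cell it's entered from and the other is where it exits.
Route from (3,2): left to (3,1), 2× up (reaching (1,1)), right to (1,2), down to (2,2), right to (2,3), down to (3,3) — 7 moves in all.
Check: all 8 open cells covered.

(3,2), (3,1), (2,1), (1,1), (1,2), (2,2), (2,3), (3,3)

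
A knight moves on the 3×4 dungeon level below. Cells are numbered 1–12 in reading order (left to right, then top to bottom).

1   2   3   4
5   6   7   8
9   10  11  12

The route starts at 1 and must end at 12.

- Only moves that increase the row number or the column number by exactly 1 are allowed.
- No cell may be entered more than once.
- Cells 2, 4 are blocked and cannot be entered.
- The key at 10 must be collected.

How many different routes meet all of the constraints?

2

A right/down-only route from 1 to 12 makes exactly 2 down-moves and 3 right-moves in some order.
With no other constraints that would be C(5,2) = 10 routes.
Split at 10 and multiply the segment counts (each segment already excludes blocked cells): 1→10: 2; 10→12: 1; product = 2.
That gives 2 routes.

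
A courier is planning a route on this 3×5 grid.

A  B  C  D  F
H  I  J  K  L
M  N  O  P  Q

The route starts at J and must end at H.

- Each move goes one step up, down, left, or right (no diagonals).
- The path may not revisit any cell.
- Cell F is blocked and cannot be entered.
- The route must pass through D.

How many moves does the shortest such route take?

6

Any route passes through D somewhere between J and H. Summing Manhattan distances along the two legs (J → D → H) gives a lower bound of 2 + 4 = 6 moves.
A route of 6 moves achieves this: J → K → D → C → B → I → H.
Since 6 matches the lower bound, it is optimal.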